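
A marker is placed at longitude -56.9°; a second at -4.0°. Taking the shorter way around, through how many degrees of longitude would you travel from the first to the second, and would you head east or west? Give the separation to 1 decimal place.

52.9° east

Raw difference: -4.0 − -56.9 = 52.9°.
Normalise into (−180°, 180°]: 52.9° stays 52.9°.
Positive ⇒ the second point lies to the east; separation 52.9°.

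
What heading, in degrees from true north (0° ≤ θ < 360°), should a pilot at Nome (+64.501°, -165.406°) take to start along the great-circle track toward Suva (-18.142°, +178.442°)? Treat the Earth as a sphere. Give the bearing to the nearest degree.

Δλ = 178.442 − -165.406 = 343.848°; wrapped into (−180°, 180°]: -16.152°.
θ = atan2( sin Δλ · cos φ₂ , cos φ₁ · sin φ₂ − sin φ₁ · cos φ₂ · cos Δλ )
  = atan2(-0.26436, -0.95791) = -164.572° → normalised to [0°, 360°): 195.428°.

195°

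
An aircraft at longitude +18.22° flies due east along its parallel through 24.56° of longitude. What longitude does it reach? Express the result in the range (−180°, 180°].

+42.78°

Start at +18.22°; shift +24.56° → +42.78°.
+42.78° already lies in (−180°, 180°].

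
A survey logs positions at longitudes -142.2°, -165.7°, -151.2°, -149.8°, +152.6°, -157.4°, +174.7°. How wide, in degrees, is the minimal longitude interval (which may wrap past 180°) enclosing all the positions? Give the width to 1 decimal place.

65.2°

Sort the longitudes: -165.7°, -157.4°, -151.2°, -149.8°, -142.2°, +152.6°, +174.7°.
Eastward gaps between consecutive values (wrapping around): 8.3°, 6.2°, 1.4°, 7.6°, 294.8°, 22.1°, 19.6°.
Largest gap = 294.8° ⇒ minimal covering band is its complement: 360° − 294.8° = 65.2°.
Band runs from +152.6° eastward to -142.2°, crossing the antimeridian.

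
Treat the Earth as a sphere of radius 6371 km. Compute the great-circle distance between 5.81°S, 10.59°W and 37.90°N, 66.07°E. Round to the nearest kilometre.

Δλ = 66.07 − -10.59 = 76.66°.
Δφ = 37.90 − -5.81 = 43.71°.
a = sin²(Δφ/2) + cos φ₁ · cos φ₂ · sin²(Δλ/2) = 0.440527.
c = 2·atan2(√a, √(1−a)) = 1.45157 rad → d = 6371·c ≈ 9247.94 km.

9248 km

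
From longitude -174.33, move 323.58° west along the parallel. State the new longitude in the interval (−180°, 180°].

-137.91°

Start at -174.33°; shift −323.58° → -497.91°.
-497.91° lies outside (−180°, 180°]; add 360° → -137.91°.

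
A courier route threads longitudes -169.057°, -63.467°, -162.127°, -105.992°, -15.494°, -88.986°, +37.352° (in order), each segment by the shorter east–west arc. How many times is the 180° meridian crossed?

Leg 1: -169.057° → -63.467°, shortest Δλ = 105.59° (east) — does not cross 180°.
Leg 2: -63.467° → -162.127°, shortest Δλ = -98.66° (west) — does not cross 180°.
Leg 3: -162.127° → -105.992°, shortest Δλ = 56.135° (east) — does not cross 180°.
Leg 4: -105.992° → -15.494°, shortest Δλ = 90.498° (east) — does not cross 180°.
Leg 5: -15.494° → -88.986°, shortest Δλ = -73.492° (west) — does not cross 180°.
Leg 6: -88.986° → +37.352°, shortest Δλ = 126.338° (east) — does not cross 180°.
Total crossings: 0.

0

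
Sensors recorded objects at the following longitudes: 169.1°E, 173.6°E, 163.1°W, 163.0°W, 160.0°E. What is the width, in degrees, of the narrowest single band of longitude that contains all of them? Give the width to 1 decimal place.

37.0°

Sort the longitudes: -163.1°, -163.0°, +160.0°, +169.1°, +173.6°.
Eastward gaps between consecutive values (wrapping around): 0.1°, 323.0°, 9.1°, 4.5°, 23.3°.
Largest gap = 323.0° ⇒ minimal covering band is its complement: 360° − 323.0° = 37.0°.
Band runs from +160.0° eastward to -163.0°, crossing the antimeridian.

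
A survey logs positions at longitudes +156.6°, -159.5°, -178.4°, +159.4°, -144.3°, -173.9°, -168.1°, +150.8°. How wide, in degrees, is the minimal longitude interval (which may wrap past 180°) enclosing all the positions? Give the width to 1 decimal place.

64.9°

Sort the longitudes: -178.4°, -173.9°, -168.1°, -159.5°, -144.3°, +150.8°, +156.6°, +159.4°.
Eastward gaps between consecutive values (wrapping around): 4.5°, 5.8°, 8.6°, 15.2°, 295.1°, 5.8°, 2.8°, 22.2°.
Largest gap = 295.1° ⇒ minimal covering band is its complement: 360° − 295.1° = 64.9°.
Band runs from +150.8° eastward to -144.3°, crossing the antimeridian.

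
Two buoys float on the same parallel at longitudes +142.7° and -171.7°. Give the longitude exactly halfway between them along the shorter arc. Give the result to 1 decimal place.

Signed shortest Δλ from +142.7° to -171.7° is +45.6°.
Midpoint longitude = +142.7° + (+45.6°)/2 = +142.7° + 22.8° = +165.5°.
(The naïve average (+142.7 + -171.7)/2 = -14.5° is on the wrong side of the globe.)

+165.5°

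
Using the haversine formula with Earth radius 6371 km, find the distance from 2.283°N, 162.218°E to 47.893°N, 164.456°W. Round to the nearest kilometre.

Δλ = -164.456 − 162.218 = -326.674°; wrapped into (−180°, 180°]: 33.326°.
Δφ = 47.893 − 2.283 = 45.610°.
a = sin²(Δφ/2) + cos φ₁ · cos φ₂ · sin²(Δλ/2) = 0.205317.
c = 2·atan2(√a, √(1−a)) = 0.94052 rad → d = 6371·c ≈ 5992.08 km.

5992 km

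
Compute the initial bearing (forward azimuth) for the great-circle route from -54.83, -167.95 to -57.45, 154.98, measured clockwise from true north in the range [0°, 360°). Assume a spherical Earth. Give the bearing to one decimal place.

Δλ = 154.98 − -167.95 = 322.93°; wrapped into (−180°, 180°]: -37.07°.
θ = atan2( sin Δλ · cos φ₂ , cos φ₁ · sin φ₂ − sin φ₁ · cos φ₂ · cos Δλ )
  = atan2(-0.32432, -0.13460) = -112.539° → normalised to [0°, 360°): 247.461°.

247.5°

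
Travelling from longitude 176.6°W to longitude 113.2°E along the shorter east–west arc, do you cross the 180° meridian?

Yes

Naïve |113.2 − -176.6| = 289.8° > 180°, so the shorter arc goes the other way round — across 180°.
Signed shortest Δλ = ((113.2 − -176.6 + 180) mod 360) − 180 = -70.2°.
Going west by 70.2° from -176.6° passes through 180° before reaching +113.2°.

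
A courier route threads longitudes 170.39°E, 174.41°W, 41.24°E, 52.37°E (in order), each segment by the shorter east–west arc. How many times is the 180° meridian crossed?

2

Leg 1: +170.39° → -174.41°, shortest Δλ = 15.2° (east) — crosses 180°.
Leg 2: -174.41° → +41.24°, shortest Δλ = -144.35° (west) — crosses 180°.
Leg 3: +41.24° → +52.37°, shortest Δλ = 11.13° (east) — does not cross 180°.
Total crossings: 2.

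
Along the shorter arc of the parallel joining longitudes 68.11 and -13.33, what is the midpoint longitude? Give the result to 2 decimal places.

+27.39°

Signed shortest Δλ from +68.11° to -13.33° is -81.44°.
Midpoint longitude = +68.11° + (-81.44°)/2 = +68.11° − 40.72° = +27.39°.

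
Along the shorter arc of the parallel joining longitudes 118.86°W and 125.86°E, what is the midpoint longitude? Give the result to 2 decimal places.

Signed shortest Δλ from -118.86° to +125.86° is -115.28°.
Midpoint longitude = -118.86° + (-115.28°)/2 = -118.86° − 57.64° = -176.50°.
(The naïve average (-118.86 + +125.86)/2 = 3.5° is on the wrong side of the globe.)

176.50°W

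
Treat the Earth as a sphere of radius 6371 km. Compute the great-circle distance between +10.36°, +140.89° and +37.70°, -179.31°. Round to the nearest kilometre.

Δλ = -179.31 − 140.89 = -320.20°; wrapped into (−180°, 180°]: 39.80°.
Δφ = 37.70 − 10.36 = 27.34°.
a = sin²(Δφ/2) + cos φ₁ · cos φ₂ · sin²(Δλ/2) = 0.146027.
c = 2·atan2(√a, √(1−a)) = 0.78421 rad → d = 6371·c ≈ 4996.20 km.

4996 km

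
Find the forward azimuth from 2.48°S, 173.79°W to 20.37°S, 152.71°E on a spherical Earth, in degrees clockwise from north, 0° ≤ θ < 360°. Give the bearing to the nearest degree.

Δλ = 152.71 − -173.79 = 326.50°; wrapped into (−180°, 180°]: -33.50°.
θ = atan2( sin Δλ · cos φ₂ , cos φ₁ · sin φ₂ − sin φ₁ · cos φ₂ · cos Δλ )
  = atan2(-0.51742, -0.31393) = -121.246° → normalised to [0°, 360°): 238.754°.

239°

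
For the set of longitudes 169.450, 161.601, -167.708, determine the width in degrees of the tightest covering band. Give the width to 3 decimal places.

Sort the longitudes: -167.708°, +161.601°, +169.450°.
Eastward gaps between consecutive values (wrapping around): 329.309°, 7.849°, 22.842°.
Largest gap = 329.309° ⇒ minimal covering band is its complement: 360° − 329.309° = 30.691°.
Band runs from +161.601° eastward to -167.708°, crossing the antimeridian.

30.691°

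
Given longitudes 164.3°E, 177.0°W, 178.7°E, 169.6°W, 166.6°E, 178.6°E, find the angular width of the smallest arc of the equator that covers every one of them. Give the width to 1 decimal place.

26.1°

Sort the longitudes: -177.0°, -169.6°, +164.3°, +166.6°, +178.6°, +178.7°.
Eastward gaps between consecutive values (wrapping around): 7.4°, 333.9°, 2.3°, 12.0°, 0.1°, 4.3°.
Largest gap = 333.9° ⇒ minimal covering band is its complement: 360° − 333.9° = 26.1°.
Band runs from +164.3° eastward to -169.6°, crossing the antimeridian.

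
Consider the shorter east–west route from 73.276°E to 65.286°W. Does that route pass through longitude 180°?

Signed shortest Δλ = ((-65.286 − 73.276 + 180) mod 360) − 180 = -138.562°.
Going west by 138.562° from +73.276° reaches -65.286° without touching 180°.

No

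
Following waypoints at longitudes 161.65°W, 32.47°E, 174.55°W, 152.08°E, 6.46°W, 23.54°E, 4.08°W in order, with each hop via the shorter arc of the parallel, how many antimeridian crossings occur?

Leg 1: -161.65° → +32.47°, shortest Δλ = -165.88° (west) — crosses 180°.
Leg 2: +32.47° → -174.55°, shortest Δλ = 152.98° (east) — crosses 180°.
Leg 3: -174.55° → +152.08°, shortest Δλ = -33.37° (west) — crosses 180°.
Leg 4: +152.08° → -6.46°, shortest Δλ = -158.54° (west) — does not cross 180°.
Leg 5: -6.46° → +23.54°, shortest Δλ = 30.0° (east) — does not cross 180°.
Leg 6: +23.54° → -4.08°, shortest Δλ = -27.62° (west) — does not cross 180°.
Total crossings: 3.

3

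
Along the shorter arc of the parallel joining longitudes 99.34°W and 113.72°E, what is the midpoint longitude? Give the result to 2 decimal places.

Signed shortest Δλ from -99.34° to +113.72° is -146.94°.
Midpoint longitude = -99.34° + (-146.94°)/2 = -99.34° − 73.47° = -172.81°.
(The naïve average (-99.34 + +113.72)/2 = 7.19° is on the wrong side of the globe.)

172.81°W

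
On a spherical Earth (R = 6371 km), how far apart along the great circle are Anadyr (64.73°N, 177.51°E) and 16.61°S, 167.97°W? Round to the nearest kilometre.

Δλ = -167.97 − 177.51 = -345.48°; wrapped into (−180°, 180°]: 14.52°.
Δφ = -16.61 − 64.73 = -81.34°.
a = sin²(Δφ/2) + cos φ₁ · cos φ₂ · sin²(Δλ/2) = 0.431247.
c = 2·atan2(√a, √(1−a)) = 1.43285 rad → d = 6371·c ≈ 9128.71 km.

9129 km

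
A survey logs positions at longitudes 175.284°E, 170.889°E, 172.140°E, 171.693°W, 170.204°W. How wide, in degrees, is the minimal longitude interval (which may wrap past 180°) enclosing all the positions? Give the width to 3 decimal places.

Sort the longitudes: -171.693°, -170.204°, +170.889°, +172.140°, +175.284°.
Eastward gaps between consecutive values (wrapping around): 1.489°, 341.093°, 1.251°, 3.144°, 13.023°.
Largest gap = 341.093° ⇒ minimal covering band is its complement: 360° − 341.093° = 18.907°.
Band runs from +170.889° eastward to -170.204°, crossing the antimeridian.

18.907°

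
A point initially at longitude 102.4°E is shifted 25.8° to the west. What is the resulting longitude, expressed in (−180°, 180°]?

76.6°E

Start at +102.4°; shift −25.8° → +76.6°.
+76.6° already lies in (−180°, 180°].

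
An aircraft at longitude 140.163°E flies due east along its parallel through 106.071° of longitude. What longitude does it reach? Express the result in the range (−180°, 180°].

113.766°W

Start at +140.163°; shift +106.071° → +246.234°.
+246.234° lies outside (−180°, 180°]; subtract 360° → -113.766°.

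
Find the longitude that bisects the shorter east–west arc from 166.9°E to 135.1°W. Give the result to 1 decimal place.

164.1°W

Signed shortest Δλ from +166.9° to -135.1° is +58.0°.
Midpoint longitude = +166.9° + (+58.0°)/2 = +166.9° + 29.0° = +195.9°.
Normalise into (−180°, 180°]: -164.1°.
(The naïve average (+166.9 + -135.1)/2 = 15.9° is on the wrong side of the globe.)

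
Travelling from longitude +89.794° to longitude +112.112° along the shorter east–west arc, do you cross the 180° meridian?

No

Signed shortest Δλ = ((112.112 − 89.794 + 180) mod 360) − 180 = 22.318°.
Going east by 22.318° from +89.794° reaches +112.112° without touching 180°.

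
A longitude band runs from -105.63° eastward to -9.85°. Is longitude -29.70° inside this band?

Band width going east from -105.63° to -9.85°: ((-9.85 − -105.63) mod 360) = 95.78°.
Offset of -29.70° east of the west edge: ((-29.70 − -105.63) mod 360) = 75.93°.
75.93° ≤ 95.78° ⇒ inside.

Yes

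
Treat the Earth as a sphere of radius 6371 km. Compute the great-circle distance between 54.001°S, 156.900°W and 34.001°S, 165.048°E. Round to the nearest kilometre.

3699 km

Δλ = 165.048 − -156.900 = 321.948°; wrapped into (−180°, 180°]: -38.052°.
Δφ = -34.001 − -54.001 = 20.000°.
a = sin²(Δφ/2) + cos φ₁ · cos φ₂ · sin²(Δλ/2) = 0.081939.
c = 2·atan2(√a, √(1−a)) = 0.58062 rad → d = 6371·c ≈ 3699.13 km.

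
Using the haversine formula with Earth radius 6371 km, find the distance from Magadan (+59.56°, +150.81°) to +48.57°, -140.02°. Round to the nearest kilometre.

Δλ = -140.02 − 150.81 = -290.83°; wrapped into (−180°, 180°]: 69.17°.
Δφ = 48.57 − 59.56 = -10.99°.
a = sin²(Δφ/2) + cos φ₁ · cos φ₂ · sin²(Δλ/2) = 0.117186.
c = 2·atan2(√a, √(1−a)) = 0.69878 rad → d = 6371·c ≈ 4451.92 km.

4452 km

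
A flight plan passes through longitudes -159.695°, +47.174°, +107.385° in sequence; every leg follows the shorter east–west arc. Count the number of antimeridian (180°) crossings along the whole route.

1

Leg 1: -159.695° → +47.174°, shortest Δλ = -153.131° (west) — crosses 180°.
Leg 2: +47.174° → +107.385°, shortest Δλ = 60.211° (east) — does not cross 180°.
Total crossings: 1.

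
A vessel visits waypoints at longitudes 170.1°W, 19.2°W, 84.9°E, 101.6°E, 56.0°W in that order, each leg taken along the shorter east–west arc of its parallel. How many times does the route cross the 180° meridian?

Leg 1: -170.1° → -19.2°, shortest Δλ = 150.9° (east) — does not cross 180°.
Leg 2: -19.2° → +84.9°, shortest Δλ = 104.1° (east) — does not cross 180°.
Leg 3: +84.9° → +101.6°, shortest Δλ = 16.7° (east) — does not cross 180°.
Leg 4: +101.6° → -56.0°, shortest Δλ = -157.6° (west) — does not cross 180°.
Total crossings: 0.

0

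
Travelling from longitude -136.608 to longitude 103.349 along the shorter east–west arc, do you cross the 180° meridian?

Yes

Naïve |103.349 − -136.608| = 239.957° > 180°, so the shorter arc goes the other way round — across 180°.
Signed shortest Δλ = ((103.349 − -136.608 + 180) mod 360) − 180 = -120.043°.
Going west by 120.043° from -136.608° passes through 180° before reaching +103.349°.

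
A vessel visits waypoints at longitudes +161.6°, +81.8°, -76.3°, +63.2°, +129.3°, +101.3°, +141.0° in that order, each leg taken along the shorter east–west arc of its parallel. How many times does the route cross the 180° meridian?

Leg 1: +161.6° → +81.8°, shortest Δλ = -79.8° (west) — does not cross 180°.
Leg 2: +81.8° → -76.3°, shortest Δλ = -158.1° (west) — does not cross 180°.
Leg 3: -76.3° → +63.2°, shortest Δλ = 139.5° (east) — does not cross 180°.
Leg 4: +63.2° → +129.3°, shortest Δλ = 66.1° (east) — does not cross 180°.
Leg 5: +129.3° → +101.3°, shortest Δλ = -28.0° (west) — does not cross 180°.
Leg 6: +101.3° → +141.0°, shortest Δλ = 39.7° (east) — does not cross 180°.
Total crossings: 0.

0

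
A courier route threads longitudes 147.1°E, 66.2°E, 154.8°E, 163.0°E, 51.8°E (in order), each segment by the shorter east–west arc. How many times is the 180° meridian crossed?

0

Leg 1: +147.1° → +66.2°, shortest Δλ = -80.9° (west) — does not cross 180°.
Leg 2: +66.2° → +154.8°, shortest Δλ = 88.6° (east) — does not cross 180°.
Leg 3: +154.8° → +163.0°, shortest Δλ = 8.2° (east) — does not cross 180°.
Leg 4: +163.0° → +51.8°, shortest Δλ = -111.2° (west) — does not cross 180°.
Total crossings: 0.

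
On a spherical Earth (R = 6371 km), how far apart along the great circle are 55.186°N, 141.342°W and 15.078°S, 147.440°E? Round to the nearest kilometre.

Δλ = 147.440 − -141.342 = 288.782°; wrapped into (−180°, 180°]: -71.218°.
Δφ = -15.078 − 55.186 = -70.264°.
a = sin²(Δφ/2) + cos φ₁ · cos φ₂ · sin²(Δλ/2) = 0.518042.
c = 2·atan2(√a, √(1−a)) = 1.60689 rad → d = 6371·c ≈ 10237.49 km.

10237 km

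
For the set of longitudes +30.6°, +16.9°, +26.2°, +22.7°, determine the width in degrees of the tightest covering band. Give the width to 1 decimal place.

Sort the longitudes: +16.9°, +22.7°, +26.2°, +30.6°.
Eastward gaps between consecutive values (wrapping around): 5.8°, 3.5°, 4.4°, 346.3°.
Largest gap = 346.3° ⇒ minimal covering band is its complement: 360° − 346.3° = 13.7°.
Band runs from +16.9° eastward to +30.6°.

13.7°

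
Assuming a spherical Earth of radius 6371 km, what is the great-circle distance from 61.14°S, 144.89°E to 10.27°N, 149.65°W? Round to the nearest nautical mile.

5262 nmi

Δλ = -149.65 − 144.89 = -294.54°; wrapped into (−180°, 180°]: 65.46°.
Δφ = 10.27 − -61.14 = 71.41°.
a = sin²(Δφ/2) + cos φ₁ · cos φ₂ · sin²(Δλ/2) = 0.479444.
c = 2·atan2(√a, √(1−a)) = 1.52967 rad → d = 6371·c ≈ 9745.55 km ≈ 5262.18 nmi.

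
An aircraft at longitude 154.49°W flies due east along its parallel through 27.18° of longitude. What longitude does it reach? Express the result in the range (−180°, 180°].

Start at -154.49°; shift +27.18° → -127.31°.
-127.31° already lies in (−180°, 180°].

127.31°W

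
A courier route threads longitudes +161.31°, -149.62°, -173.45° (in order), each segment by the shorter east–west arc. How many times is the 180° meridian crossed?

1

Leg 1: +161.31° → -149.62°, shortest Δλ = 49.07° (east) — crosses 180°.
Leg 2: -149.62° → -173.45°, shortest Δλ = -23.83° (west) — does not cross 180°.
Total crossings: 1.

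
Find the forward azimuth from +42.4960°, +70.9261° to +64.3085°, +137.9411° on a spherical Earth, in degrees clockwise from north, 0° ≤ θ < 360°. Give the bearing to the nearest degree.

36°

Δλ = 137.9411 − 70.9261 = 67.0150°.
θ = atan2( sin Δλ · cos φ₂ , cos φ₁ · sin φ₂ − sin φ₁ · cos φ₂ · cos Δλ )
  = atan2(0.39911, 0.55007) = 35.963° → normalised to [0°, 360°): 35.963°.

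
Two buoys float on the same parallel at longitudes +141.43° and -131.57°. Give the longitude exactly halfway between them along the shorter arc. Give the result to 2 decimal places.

-175.07°

Signed shortest Δλ from +141.43° to -131.57° is +87.00°.
Midpoint longitude = +141.43° + (+87.00°)/2 = +141.43° + 43.50° = +184.93°.
Normalise into (−180°, 180°]: -175.07°.
(The naïve average (+141.43 + -131.57)/2 = 4.93° is on the wrong side of the globe.)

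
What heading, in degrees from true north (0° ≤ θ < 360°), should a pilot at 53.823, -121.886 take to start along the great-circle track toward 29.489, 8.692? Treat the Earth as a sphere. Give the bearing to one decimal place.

Δλ = 8.692 − -121.886 = 130.578°.
θ = atan2( sin Δλ · cos φ₂ , cos φ₁ · sin φ₂ − sin φ₁ · cos φ₂ · cos Δλ )
  = atan2(0.66113, 0.74762) = 41.487° → normalised to [0°, 360°): 41.487°.

41.5°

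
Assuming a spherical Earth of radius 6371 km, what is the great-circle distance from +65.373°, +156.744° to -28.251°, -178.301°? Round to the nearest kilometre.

10630 km

Δλ = -178.301 − 156.744 = -335.045°; wrapped into (−180°, 180°]: 24.955°.
Δφ = -28.251 − 65.373 = -93.624°.
a = sin²(Δφ/2) + cos φ₁ · cos φ₂ · sin²(Δλ/2) = 0.548739.
c = 2·atan2(√a, √(1−a)) = 1.66843 rad → d = 6371·c ≈ 10629.57 km.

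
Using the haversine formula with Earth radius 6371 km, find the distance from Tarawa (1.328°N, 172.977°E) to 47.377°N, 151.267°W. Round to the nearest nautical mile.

Δλ = -151.267 − 172.977 = -324.244°; wrapped into (−180°, 180°]: 35.756°.
Δφ = 47.377 − 1.328 = 46.049°.
a = sin²(Δφ/2) + cos φ₁ · cos φ₂ · sin²(Δλ/2) = 0.216780.
c = 2·atan2(√a, √(1−a)) = 0.96862 rad → d = 6371·c ≈ 6171.06 km ≈ 3332.11 nmi.

3332 nmi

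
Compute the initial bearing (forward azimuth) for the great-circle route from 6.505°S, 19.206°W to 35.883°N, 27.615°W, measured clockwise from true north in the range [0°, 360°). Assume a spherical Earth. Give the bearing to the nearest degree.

350°

Δλ = -27.615 − -19.206 = -8.409°.
θ = atan2( sin Δλ · cos φ₂ , cos φ₁ · sin φ₂ − sin φ₁ · cos φ₂ · cos Δλ )
  = atan2(-0.11848, 0.67316) = -9.983° → normalised to [0°, 360°): 350.017°.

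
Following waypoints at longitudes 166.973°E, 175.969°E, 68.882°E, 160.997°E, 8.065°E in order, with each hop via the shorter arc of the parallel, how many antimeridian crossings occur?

0

Leg 1: +166.973° → +175.969°, shortest Δλ = 8.996° (east) — does not cross 180°.
Leg 2: +175.969° → +68.882°, shortest Δλ = -107.087° (west) — does not cross 180°.
Leg 3: +68.882° → +160.997°, shortest Δλ = 92.115° (east) — does not cross 180°.
Leg 4: +160.997° → +8.065°, shortest Δλ = -152.932° (west) — does not cross 180°.
Total crossings: 0.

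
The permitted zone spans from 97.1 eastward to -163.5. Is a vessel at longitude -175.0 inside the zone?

Band width going east from +97.1° to -163.5°: ((-163.5 − 97.1) mod 360) = 99.4°.
Offset of -175.0° east of the west edge: ((-175.0 − 97.1) mod 360) = 87.9°.
87.9° ≤ 99.4° ⇒ inside.

Yes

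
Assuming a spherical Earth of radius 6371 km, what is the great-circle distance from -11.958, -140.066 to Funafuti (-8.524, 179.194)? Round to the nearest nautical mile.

Δλ = 179.194 − -140.066 = 319.260°; wrapped into (−180°, 180°]: -40.740°.
Δφ = -8.524 − -11.958 = 3.434°.
a = sin²(Δφ/2) + cos φ₁ · cos φ₂ · sin²(Δλ/2) = 0.118120.
c = 2·atan2(√a, √(1−a)) = 0.70168 rad → d = 6371·c ≈ 4470.39 km ≈ 2413.82 nmi.

2414 nmi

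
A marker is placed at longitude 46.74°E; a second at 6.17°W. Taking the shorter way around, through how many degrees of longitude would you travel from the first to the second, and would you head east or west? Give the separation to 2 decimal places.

Raw difference: -6.17 − 46.74 = -52.91°.
Normalise into (−180°, 180°]: -52.91° stays -52.91°.
Negative ⇒ the second point lies to the west; separation 52.91°.

52.91° west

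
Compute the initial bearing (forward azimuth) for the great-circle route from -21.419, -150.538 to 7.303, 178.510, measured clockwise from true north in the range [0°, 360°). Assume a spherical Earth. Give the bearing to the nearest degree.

310°

Δλ = 178.510 − -150.538 = 329.048°; wrapped into (−180°, 180°]: -30.952°.
θ = atan2( sin Δλ · cos φ₂ , cos φ₁ · sin φ₂ − sin φ₁ · cos φ₂ · cos Δλ )
  = atan2(-0.51015, 0.42898) = -49.940° → normalised to [0°, 360°): 310.060°.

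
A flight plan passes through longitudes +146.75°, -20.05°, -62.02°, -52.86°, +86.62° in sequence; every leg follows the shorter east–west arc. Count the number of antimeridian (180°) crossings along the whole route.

Leg 1: +146.75° → -20.05°, shortest Δλ = -166.8° (west) — does not cross 180°.
Leg 2: -20.05° → -62.02°, shortest Δλ = -41.97° (west) — does not cross 180°.
Leg 3: -62.02° → -52.86°, shortest Δλ = 9.16° (east) — does not cross 180°.
Leg 4: -52.86° → +86.62°, shortest Δλ = 139.48° (east) — does not cross 180°.
Total crossings: 0.

0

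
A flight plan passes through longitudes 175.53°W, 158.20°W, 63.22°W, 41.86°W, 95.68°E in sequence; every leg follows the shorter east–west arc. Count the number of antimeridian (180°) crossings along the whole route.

0

Leg 1: -175.53° → -158.20°, shortest Δλ = 17.33° (east) — does not cross 180°.
Leg 2: -158.20° → -63.22°, shortest Δλ = 94.98° (east) — does not cross 180°.
Leg 3: -63.22° → -41.86°, shortest Δλ = 21.36° (east) — does not cross 180°.
Leg 4: -41.86° → +95.68°, shortest Δλ = 137.54° (east) — does not cross 180°.
Total crossings: 0.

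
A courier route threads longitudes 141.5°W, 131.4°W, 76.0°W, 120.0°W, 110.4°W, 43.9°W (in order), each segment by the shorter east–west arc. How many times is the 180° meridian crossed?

0

Leg 1: -141.5° → -131.4°, shortest Δλ = 10.1° (east) — does not cross 180°.
Leg 2: -131.4° → -76.0°, shortest Δλ = 55.4° (east) — does not cross 180°.
Leg 3: -76.0° → -120.0°, shortest Δλ = -44.0° (west) — does not cross 180°.
Leg 4: -120.0° → -110.4°, shortest Δλ = 9.6° (east) — does not cross 180°.
Leg 5: -110.4° → -43.9°, shortest Δλ = 66.5° (east) — does not cross 180°.
Total crossings: 0.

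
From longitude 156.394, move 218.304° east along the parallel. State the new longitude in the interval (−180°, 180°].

Start at +156.394°; shift +218.304° → +374.698°.
+374.698° lies outside (−180°, 180°]; subtract 360° → +14.698°.

+14.698°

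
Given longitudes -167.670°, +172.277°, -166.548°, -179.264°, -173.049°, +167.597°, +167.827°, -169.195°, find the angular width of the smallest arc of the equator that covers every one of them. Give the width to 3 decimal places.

Sort the longitudes: -179.264°, -173.049°, -169.195°, -167.670°, -166.548°, +167.597°, +167.827°, +172.277°.
Eastward gaps between consecutive values (wrapping around): 6.215°, 3.854°, 1.525°, 1.122°, 334.145°, 0.230°, 4.450°, 8.459°.
Largest gap = 334.145° ⇒ minimal covering band is its complement: 360° − 334.145° = 25.855°.
Band runs from +167.597° eastward to -166.548°, crossing the antimeridian.

25.855°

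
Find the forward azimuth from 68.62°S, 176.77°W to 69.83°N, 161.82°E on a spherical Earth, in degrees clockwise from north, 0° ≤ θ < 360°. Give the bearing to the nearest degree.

349°

Δλ = 161.82 − -176.77 = 338.59°; wrapped into (−180°, 180°]: -21.41°.
θ = atan2( sin Δλ · cos φ₂ , cos φ₁ · sin φ₂ − sin φ₁ · cos φ₂ · cos Δλ )
  = atan2(-0.12587, 0.64112) = -11.107° → normalised to [0°, 360°): 348.893°.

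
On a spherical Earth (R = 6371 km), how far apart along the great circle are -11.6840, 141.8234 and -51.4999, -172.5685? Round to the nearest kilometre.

6027 km

Δλ = -172.5685 − 141.8234 = -314.3919°; wrapped into (−180°, 180°]: 45.6081°.
Δφ = -51.4999 − -11.6840 = -39.8159°.
a = sin²(Δφ/2) + cos φ₁ · cos φ₂ · sin²(Δλ/2) = 0.207523.
c = 2·atan2(√a, √(1−a)) = 0.94597 rad → d = 6371·c ≈ 6026.79 km.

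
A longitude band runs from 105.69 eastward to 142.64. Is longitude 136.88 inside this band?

Yes

Band width going east from +105.69° to +142.64°: ((142.64 − 105.69) mod 360) = 36.95°.
Offset of +136.88° east of the west edge: ((136.88 − 105.69) mod 360) = 31.19°.
31.19° ≤ 36.95° ⇒ inside.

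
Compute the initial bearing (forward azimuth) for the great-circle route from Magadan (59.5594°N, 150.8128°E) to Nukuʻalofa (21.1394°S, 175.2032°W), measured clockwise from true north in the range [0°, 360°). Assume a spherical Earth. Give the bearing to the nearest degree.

Δλ = -175.2032 − 150.8128 = -326.0160°; wrapped into (−180°, 180°]: 33.9840°.
θ = atan2( sin Δλ · cos φ₂ , cos φ₁ · sin φ₂ − sin φ₁ · cos φ₂ · cos Δλ )
  = atan2(0.52135, -0.84950) = 148.462° → normalised to [0°, 360°): 148.462°.

148°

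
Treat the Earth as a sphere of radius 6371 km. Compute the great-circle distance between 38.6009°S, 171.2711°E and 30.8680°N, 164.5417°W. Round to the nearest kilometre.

Δλ = -164.5417 − 171.2711 = -335.8128°; wrapped into (−180°, 180°]: 24.1872°.
Δφ = 30.8680 − -38.6009 = 69.4689°.
a = sin²(Δφ/2) + cos φ₁ · cos φ₂ · sin²(Δλ/2) = 0.354087.
c = 2·atan2(√a, √(1−a)) = 1.27466 rad → d = 6371·c ≈ 8120.86 km.

8121 km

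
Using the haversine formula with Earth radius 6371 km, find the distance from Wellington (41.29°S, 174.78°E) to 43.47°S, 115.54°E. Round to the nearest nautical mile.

Δλ = 115.54 − 174.78 = -59.24°.
Δφ = -43.47 − -41.29 = -2.18°.
a = sin²(Δφ/2) + cos φ₁ · cos φ₂ · sin²(Δλ/2) = 0.133567.
c = 2·atan2(√a, √(1−a)) = 0.74827 rad → d = 6371·c ≈ 4767.25 km ≈ 2574.11 nmi.

2574 nmi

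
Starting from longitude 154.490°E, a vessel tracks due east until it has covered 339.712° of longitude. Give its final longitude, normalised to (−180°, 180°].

Start at +154.490°; shift +339.712° → +494.202°.
+494.202° lies outside (−180°, 180°]; subtract 360° → +134.202°.

134.202°E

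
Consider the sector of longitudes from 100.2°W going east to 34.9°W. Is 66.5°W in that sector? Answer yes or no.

Band width going east from -100.2° to -34.9°: ((-34.9 − -100.2) mod 360) = 65.3°.
Offset of -66.5° east of the west edge: ((-66.5 − -100.2) mod 360) = 33.7°.
33.7° ≤ 65.3° ⇒ inside.

Yes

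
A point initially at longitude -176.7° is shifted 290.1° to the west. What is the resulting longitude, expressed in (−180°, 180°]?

-106.8°

Start at -176.7°; shift −290.1° → -466.8°.
-466.8° lies outside (−180°, 180°]; add 360° → -106.8°.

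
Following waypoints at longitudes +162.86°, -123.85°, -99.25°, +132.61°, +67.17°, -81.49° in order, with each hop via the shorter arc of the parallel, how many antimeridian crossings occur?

Leg 1: +162.86° → -123.85°, shortest Δλ = 73.29° (east) — crosses 180°.
Leg 2: -123.85° → -99.25°, shortest Δλ = 24.6° (east) — does not cross 180°.
Leg 3: -99.25° → +132.61°, shortest Δλ = -128.14° (west) — crosses 180°.
Leg 4: +132.61° → +67.17°, shortest Δλ = -65.44° (west) — does not cross 180°.
Leg 5: +67.17° → -81.49°, shortest Δλ = -148.66° (west) — does not cross 180°.
Total crossings: 2.

2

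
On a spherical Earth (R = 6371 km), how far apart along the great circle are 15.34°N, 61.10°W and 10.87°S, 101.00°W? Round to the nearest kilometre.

5272 km

Δλ = -101.00 − -61.10 = -39.90°.
Δφ = -10.87 − 15.34 = -26.21°.
a = sin²(Δφ/2) + cos φ₁ · cos φ₂ · sin²(Δλ/2) = 0.161665.
c = 2·atan2(√a, √(1−a)) = 0.82757 rad → d = 6371·c ≈ 5272.42 km.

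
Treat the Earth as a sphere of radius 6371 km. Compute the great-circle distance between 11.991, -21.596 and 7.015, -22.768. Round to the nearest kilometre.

568 km

Δλ = -22.768 − -21.596 = -1.172°.
Δφ = 7.015 − 11.991 = -4.976°.
a = sin²(Δφ/2) + cos φ₁ · cos φ₂ · sin²(Δλ/2) = 0.001986.
c = 2·atan2(√a, √(1−a)) = 0.08916 rad → d = 6371·c ≈ 568.03 km.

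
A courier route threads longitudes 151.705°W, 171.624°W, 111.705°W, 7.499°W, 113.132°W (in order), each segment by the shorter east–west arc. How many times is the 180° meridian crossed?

0

Leg 1: -151.705° → -171.624°, shortest Δλ = -19.919° (west) — does not cross 180°.
Leg 2: -171.624° → -111.705°, shortest Δλ = 59.919° (east) — does not cross 180°.
Leg 3: -111.705° → -7.499°, shortest Δλ = 104.206° (east) — does not cross 180°.
Leg 4: -7.499° → -113.132°, shortest Δλ = -105.633° (west) — does not cross 180°.
Total crossings: 0.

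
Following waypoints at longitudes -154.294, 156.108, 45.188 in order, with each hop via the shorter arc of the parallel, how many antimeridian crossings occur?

Leg 1: -154.294° → +156.108°, shortest Δλ = -49.598° (west) — crosses 180°.
Leg 2: +156.108° → +45.188°, shortest Δλ = -110.92° (west) — does not cross 180°.
Total crossings: 1.

1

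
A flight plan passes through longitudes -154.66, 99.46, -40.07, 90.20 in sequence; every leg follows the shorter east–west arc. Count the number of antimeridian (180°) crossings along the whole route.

1

Leg 1: -154.66° → +99.46°, shortest Δλ = -105.88° (west) — crosses 180°.
Leg 2: +99.46° → -40.07°, shortest Δλ = -139.53° (west) — does not cross 180°.
Leg 3: -40.07° → +90.20°, shortest Δλ = 130.27° (east) — does not cross 180°.
Total crossings: 1.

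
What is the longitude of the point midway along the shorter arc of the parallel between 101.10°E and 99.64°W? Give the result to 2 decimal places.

Signed shortest Δλ from +101.10° to -99.64° is +159.26°.
Midpoint longitude = +101.10° + (+159.26°)/2 = +101.10° + 79.63° = +180.73°.
Normalise into (−180°, 180°]: -179.27°.
(The naïve average (+101.10 + -99.64)/2 = 0.73° is on the wrong side of the globe.)

179.27°W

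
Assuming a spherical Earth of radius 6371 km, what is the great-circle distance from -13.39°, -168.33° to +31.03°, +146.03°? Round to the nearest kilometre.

6937 km

Δλ = 146.03 − -168.33 = 314.36°; wrapped into (−180°, 180°]: -45.64°.
Δφ = 31.03 − -13.39 = 44.42°.
a = sin²(Δφ/2) + cos φ₁ · cos φ₂ · sin²(Δλ/2) = 0.268275.
c = 2·atan2(√a, √(1−a)) = 1.08891 rad → d = 6371·c ≈ 6937.45 km.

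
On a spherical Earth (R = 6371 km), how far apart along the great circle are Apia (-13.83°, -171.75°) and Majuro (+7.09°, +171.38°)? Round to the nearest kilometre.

2980 km

Δλ = 171.38 − -171.75 = 343.13°; wrapped into (−180°, 180°]: -16.87°.
Δφ = 7.09 − -13.83 = 20.92°.
a = sin²(Δφ/2) + cos φ₁ · cos φ₂ · sin²(Δλ/2) = 0.053694.
c = 2·atan2(√a, √(1−a)) = 0.46769 rad → d = 6371·c ≈ 2979.64 km.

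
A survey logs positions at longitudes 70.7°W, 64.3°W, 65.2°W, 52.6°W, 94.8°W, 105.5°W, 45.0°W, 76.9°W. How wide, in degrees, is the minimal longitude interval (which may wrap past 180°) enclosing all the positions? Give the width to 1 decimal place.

60.5°

Sort the longitudes: -105.5°, -94.8°, -76.9°, -70.7°, -65.2°, -64.3°, -52.6°, -45.0°.
Eastward gaps between consecutive values (wrapping around): 10.7°, 17.9°, 6.2°, 5.5°, 0.9°, 11.7°, 7.6°, 299.5°.
Largest gap = 299.5° ⇒ minimal covering band is its complement: 360° − 299.5° = 60.5°.
Band runs from -105.5° eastward to -45.0°.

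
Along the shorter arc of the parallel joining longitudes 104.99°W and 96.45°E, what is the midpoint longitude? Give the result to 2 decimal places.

175.73°E

Signed shortest Δλ from -104.99° to +96.45° is -158.56°.
Midpoint longitude = -104.99° + (-158.56°)/2 = -104.99° − 79.28° = -184.27°.
Normalise into (−180°, 180°]: +175.73°.
(The naïve average (-104.99 + +96.45)/2 = -4.27° is on the wrong side of the globe.)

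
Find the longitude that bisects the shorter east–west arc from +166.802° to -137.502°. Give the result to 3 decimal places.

-165.350°

Signed shortest Δλ from +166.802° to -137.502° is +55.696°.
Midpoint longitude = +166.802° + (+55.696°)/2 = +166.802° + 27.848° = +194.650°.
Normalise into (−180°, 180°]: -165.350°.
(The naïve average (+166.802 + -137.502)/2 = 14.65° is on the wrong side of the globe.)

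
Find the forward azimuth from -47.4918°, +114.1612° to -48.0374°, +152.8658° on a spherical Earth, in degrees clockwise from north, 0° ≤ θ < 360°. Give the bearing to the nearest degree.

106°

Δλ = 152.8658 − 114.1612 = 38.7046°.
θ = atan2( sin Δλ · cos φ₂ , cos φ₁ · sin φ₂ − sin φ₁ · cos φ₂ · cos Δλ )
  = atan2(0.41811, -0.11778) = 105.732° → normalised to [0°, 360°): 105.732°.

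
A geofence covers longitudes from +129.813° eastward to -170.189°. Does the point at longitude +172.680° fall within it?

Yes

Band width going east from +129.813° to -170.189°: ((-170.189 − 129.813) mod 360) = 59.998°.
Offset of +172.680° east of the west edge: ((172.680 − 129.813) mod 360) = 42.867°.
42.867° ≤ 59.998° ⇒ inside.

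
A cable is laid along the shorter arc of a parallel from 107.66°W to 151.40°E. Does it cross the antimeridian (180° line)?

Naïve |151.40 − -107.66| = 259.06° > 180°, so the shorter arc goes the other way round — across 180°.
Signed shortest Δλ = ((151.40 − -107.66 + 180) mod 360) − 180 = -100.94°.
Going west by 100.94° from -107.66° passes through 180° before reaching +151.40°.

Yes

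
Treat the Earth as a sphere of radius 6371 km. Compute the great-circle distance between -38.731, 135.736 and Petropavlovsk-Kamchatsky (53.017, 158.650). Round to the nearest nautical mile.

5636 nmi

Δλ = 158.650 − 135.736 = 22.914°.
Δφ = 53.017 − -38.731 = 91.748°.
a = sin²(Δφ/2) + cos φ₁ · cos φ₂ · sin²(Δλ/2) = 0.533767.
c = 2·atan2(√a, √(1−a)) = 1.63838 rad → d = 6371·c ≈ 10438.14 km ≈ 5636.14 nmi.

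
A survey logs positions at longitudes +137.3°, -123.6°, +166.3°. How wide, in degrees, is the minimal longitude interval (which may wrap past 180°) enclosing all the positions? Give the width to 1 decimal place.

Sort the longitudes: -123.6°, +137.3°, +166.3°.
Eastward gaps between consecutive values (wrapping around): 260.9°, 29.0°, 70.1°.
Largest gap = 260.9° ⇒ minimal covering band is its complement: 360° − 260.9° = 99.1°.
Band runs from +137.3° eastward to -123.6°, crossing the antimeridian.

99.1°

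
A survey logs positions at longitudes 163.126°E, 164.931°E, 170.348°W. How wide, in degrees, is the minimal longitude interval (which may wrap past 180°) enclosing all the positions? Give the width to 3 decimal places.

26.526°

Sort the longitudes: -170.348°, +163.126°, +164.931°.
Eastward gaps between consecutive values (wrapping around): 333.474°, 1.805°, 24.721°.
Largest gap = 333.474° ⇒ minimal covering band is its complement: 360° − 333.474° = 26.526°.
Band runs from +163.126° eastward to -170.348°, crossing the antimeridian.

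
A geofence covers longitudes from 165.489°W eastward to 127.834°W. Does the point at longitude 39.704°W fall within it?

No

Band width going east from -165.489° to -127.834°: ((-127.834 − -165.489) mod 360) = 37.655°.
Offset of -39.704° east of the west edge: ((-39.704 − -165.489) mod 360) = 125.785°.
125.785° > 37.655° ⇒ outside.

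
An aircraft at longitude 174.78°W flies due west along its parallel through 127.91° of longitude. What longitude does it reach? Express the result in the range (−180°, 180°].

Start at -174.78°; shift −127.91° → -302.69°.
-302.69° lies outside (−180°, 180°]; add 360° → +57.31°.

57.31°E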